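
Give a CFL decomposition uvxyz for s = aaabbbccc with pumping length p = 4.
u='aa', v='a', x='bb', y='b', z='ccc'

For s = aaabbbccc with pumping length p = 4:

One valid decomposition:
- u = 'aa'
- v = 'a'
- x = 'bb'
- y = 'b'
- z = 'ccc'

Verification:
- uvxyz = 'aa' + 'a' + 'bb' + 'b' + 'ccc' = aaabbbccc ✓
- |vxy| = |'abbb'| = 4 ≤ 4 ✓
- |vy| = |'ab'| = 2 > 0 ✓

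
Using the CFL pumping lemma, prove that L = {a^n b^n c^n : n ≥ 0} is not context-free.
Assume for contradiction that L is context-free, and let p ≥ 1 be the pumping length given by the pumping lemma for CFLs.
Choose s = a^p b^p c^p. Then s ∈ L and |s| = 3p ≥ p.
By the CFL pumping lemma, s = uvxyz for some u, v, x, y, z with |vxy| ≤ p, |vy| ≥ 1, and uv^i xy^i z ∈ L for every i ≥ 0.

Because |vxy| ≤ p, the window vxy cannot contain both an a and a c: any substring of s containing both must include the entire block b^p plus at least one a and one c, so it has length ≥ p + 2 > p.
Hence at least one of the letters a, c does not occur in vy at all.

Take i = 0: the string uxz is obtained from s by deleting |vy| ≥ 1 symbols, so |uxz| = 3p − |vy| < 3p.
But the letter (a or c) that does not occur in vy still occurs exactly p times in uxz. Every string of L with exactly p copies of some letter is a^p b^p c^p, of length 3p. Since |uxz| < 3p, uxz ∉ L.

This contradicts the CFL pumping lemma, which requires uv^i xy^i z ∈ L for all i ≥ 0.
Hence L = {a^n b^n c^n : n ≥ 0} is not context-free. ∎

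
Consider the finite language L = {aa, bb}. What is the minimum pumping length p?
p = 3

For a finite language L, the pumping lemma holds vacuously if p > max|s| for s ∈ L.

The longest string in L = {aa, bb} has length 2.
If p = 3, then no string s ∈ L has |s| ≥ p, so the condition is vacuously true.

The minimum pumping length is p = 3.

Why no smaller p works: for any p ≤ 2, the longest string s ∈ L has |s| = 2 ≥ p, so it would
have to be pumpable; but pumping up (i = 2, 3, ...) produces ever longer strings, which cannot all lie in the
finite language L. So the pumping property fails for every p ≤ 2.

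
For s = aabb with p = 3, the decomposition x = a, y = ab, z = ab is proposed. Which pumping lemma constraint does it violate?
Violated: xyz = s

The decomposition x = a, y = ab, z = ab for s = aabb with p = 3
violates the constraint: xyz = s

xyz = 'a' + 'ab' + 'ab' = 'aabab' ≠ 'aabb' = s. The decomposition doesn't reconstruct s.

Pumping lemma constraints:
1. xyz = s (decomposition is valid)
2. |xy| ≤ p
3. |y| > 0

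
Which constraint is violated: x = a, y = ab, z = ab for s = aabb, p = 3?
Violated: xyz = s

The decomposition x = a, y = ab, z = ab for s = aabb with p = 3
violates the constraint: xyz = s

xyz = 'a' + 'ab' + 'ab' = 'aabab' ≠ 'aabb' = s. The decomposition doesn't reconstruct s.

Pumping lemma constraints:
1. xyz = s (decomposition is valid)
2. |xy| ≤ p
3. |y| > 0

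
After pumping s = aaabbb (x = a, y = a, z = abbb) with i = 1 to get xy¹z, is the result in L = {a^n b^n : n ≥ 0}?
Yes

xy¹z = a · a · abbb = aaabbb.
aaabbb = a^3 b^3 has equal counts (3 = 3), so it is in L.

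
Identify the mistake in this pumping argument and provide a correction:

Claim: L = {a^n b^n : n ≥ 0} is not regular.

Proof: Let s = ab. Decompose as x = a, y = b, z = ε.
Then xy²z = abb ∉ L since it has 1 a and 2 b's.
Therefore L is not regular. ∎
Error: The string s = ab might be shorter than the pumping length p.

Correction: Choose s = a^p b^p to ensure |s| ≥ p. Also, the decomposition is wrong: with |xy| ≤ p, y cannot include b's when s starts with p a's.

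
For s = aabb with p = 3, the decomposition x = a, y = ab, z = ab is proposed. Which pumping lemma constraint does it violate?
Violated: xyz = s

The decomposition x = a, y = ab, z = ab for s = aabb with p = 3
violates the constraint: xyz = s

xyz = 'a' + 'ab' + 'ab' = 'aabab' ≠ 'aabb' = s. The decomposition doesn't reconstruct s.

Pumping lemma constraints:
1. xyz = s (decomposition is valid)
2. |xy| ≤ p
3. |y| > 0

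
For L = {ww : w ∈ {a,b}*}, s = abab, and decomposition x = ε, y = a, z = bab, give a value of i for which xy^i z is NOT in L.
i = 3

xy³z = ε · aaa · bab = aaabab; aaabab has length 6; its halves are aaa and bab, which differ, so it is not in L.
(Other choices also work, e.g. i = 0, 2; only i = 1 is guaranteed to stay in L since xy¹z = s.)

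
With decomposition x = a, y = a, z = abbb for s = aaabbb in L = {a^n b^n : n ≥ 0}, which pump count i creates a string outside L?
i = 0

xy⁰z = a · ε · abbb = aabbb; aabbb has 2 a's and 3 b's; 2 ≠ 3, so it is not in L.
(Other choices also work, e.g. i = 2, 3; only i = 1 is guaranteed to stay in L since xy¹z = s.)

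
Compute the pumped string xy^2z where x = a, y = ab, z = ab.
aababab

Given x = 'a', y = 'ab', z = 'ab' and i = 2:

xy^2z = x + y·y·...·y (2 times) + z
       = 'a' + 'ab'^2 + 'ab'
       = 'a' + 'abab' + 'ab'
       = 'aababab'

The pumped string is 'aababab' with length 7.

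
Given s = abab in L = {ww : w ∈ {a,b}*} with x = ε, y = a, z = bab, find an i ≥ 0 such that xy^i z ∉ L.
i = 3

xy³z = ε · aaa · bab = aaabab; aaabab has length 6; its halves are aaa and bab, which differ, so it is not in L.
(Other choices also work, e.g. i = 0, 2; only i = 1 is guaranteed to stay in L since xy¹z = s.)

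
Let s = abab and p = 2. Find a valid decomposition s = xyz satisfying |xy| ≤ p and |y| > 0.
x = '', y = 'ab', z = 'ab'

For s = abab and p = 2, one valid decomposition is:
- x = '' (length 0)
- y = 'ab' (length 2)
- z = 'ab' (length 2)

Verification:
- xyz = '' + 'ab' + 'ab' = abab ✓
- |xy| = 2 ≤ 2 ✓
- |y| = 2 > 0 ✓

All pumping lemma constraints are satisfied.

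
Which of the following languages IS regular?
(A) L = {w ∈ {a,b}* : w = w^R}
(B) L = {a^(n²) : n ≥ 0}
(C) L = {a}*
(C) {a}*

(C) L = {a}* is regular.

This can be recognized by a finite automaton (DFA/NFA).
Regular expressions like {a}* define regular languages.

The other choices are not regular:
- {a^(n²) : n ≥ 0}: After pumping, length is no longer a perfect square
- {w ∈ {a,b}* : w = w^R}: After pumping, the string is no longer symmetric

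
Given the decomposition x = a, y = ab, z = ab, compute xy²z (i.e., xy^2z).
aababab

Given x = 'a', y = 'ab', z = 'ab' and i = 2:

xy^2z = x + y·y·...·y (2 times) + z
       = 'a' + 'ab'^2 + 'ab'
       = 'a' + 'abab' + 'ab'
       = 'aababab'

The pumped string is 'aababab' with length 7.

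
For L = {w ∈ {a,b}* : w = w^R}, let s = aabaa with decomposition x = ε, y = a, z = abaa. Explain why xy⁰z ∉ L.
xy⁰z = abaa ∉ L

Pumping with i = 0 replaces y = a by y⁰ = ε:
- Original: s = xyz = aabaa; aabaa reversed is aabaa, the same string, so it is a palindrome and is in L
- Pumped: xy⁰z = ε · ε · abaa = abaa
- abaa reversed is aaba ≠ abaa, so it is not a palindrome and is not in L

The pumping lemma would require xy⁰z ∈ L, so this decomposition yields a contradiction.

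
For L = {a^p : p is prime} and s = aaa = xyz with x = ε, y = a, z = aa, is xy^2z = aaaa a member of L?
No

xy²z = ε · aa · aa = aaaa.
aaaa has length 4 = 2 × 2, which is not prime, so it is not in L.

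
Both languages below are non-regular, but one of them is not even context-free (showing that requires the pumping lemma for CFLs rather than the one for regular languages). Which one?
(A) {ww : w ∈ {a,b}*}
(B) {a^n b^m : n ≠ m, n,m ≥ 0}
(A) {ww : w ∈ {a,b}*}

(A) {ww : w ∈ {a,b}*} requires the CFL pumping lemma.

- {a^n b^m : n ≠ m, n,m ≥ 0} is context-free (but not regular)
  • Can be shown non-regular with the regular pumping lemma
  • After pumping a's, we can make n = m

- {ww : w ∈ {a,b}*} is NOT context-free
  • Requires the CFL pumping lemma to prove
  • Even a PDA cannot compare two arbitrary halves symbol by symbol; CFL pumping on a^p b^p a^p b^p fails

The CFL pumping lemma is "stronger" in that it can prove non-membership
in the larger class of context-free languages.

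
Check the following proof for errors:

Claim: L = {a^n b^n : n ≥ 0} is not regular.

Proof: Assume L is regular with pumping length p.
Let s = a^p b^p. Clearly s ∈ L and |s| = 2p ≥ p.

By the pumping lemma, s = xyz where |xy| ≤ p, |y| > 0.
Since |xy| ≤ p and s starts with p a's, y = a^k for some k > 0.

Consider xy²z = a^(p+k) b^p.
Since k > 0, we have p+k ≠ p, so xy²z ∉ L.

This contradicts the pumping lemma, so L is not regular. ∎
The proof is correct.

This proof is valid because:
1. The string s = a^p b^p is correctly in L
2. The decomposition analysis is correct: y must consist only of a's
3. The contradiction is valid: pumping increases a's but not b's
4. The conclusion follows logically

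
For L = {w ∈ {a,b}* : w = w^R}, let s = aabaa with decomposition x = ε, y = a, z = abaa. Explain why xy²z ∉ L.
xy²z = aaabaa ∉ L

Pumping with i = 2 replaces y = a by y² = aa:
- Original: s = xyz = aabaa; aabaa reversed is aabaa, the same string, so it is a palindrome and is in L
- Pumped: xy²z = ε · aa · abaa = aaabaa
- aaabaa reversed is aabaaa ≠ aaabaa, so it is not a palindrome and is not in L

The pumping lemma would require xy²z ∈ L, so this decomposition yields a contradiction.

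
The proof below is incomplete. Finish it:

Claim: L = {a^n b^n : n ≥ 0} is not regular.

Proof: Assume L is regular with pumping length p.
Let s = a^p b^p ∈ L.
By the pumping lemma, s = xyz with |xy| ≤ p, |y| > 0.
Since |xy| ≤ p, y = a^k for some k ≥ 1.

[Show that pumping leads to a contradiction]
Consider xy²z = a^(p+k) b^p.

Since k ≥ 1, we have p + k > p.
So xy²z has more a's than b's: (p+k) a's vs p b's.
This means xy²z ∉ L because a^n b^n requires equal counts.

This contradicts the pumping lemma which states xy²z ∈ L.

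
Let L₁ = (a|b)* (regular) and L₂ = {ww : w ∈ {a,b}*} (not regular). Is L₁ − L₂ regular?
No — L₁ − L₂ is not regular.

L₁ − L₂ is the complement of {ww} within {a,b}*. If it were regular, its complement {ww} would be regular as well (regular languages are closed under complement) — contradiction. So L₁ − L₂ is not regular.

Note that the bare facts "L₁ regular, L₂ non-regular" do not settle the question by themselves: the closure of regular languages under ∪, ∩, complement and difference applies only when BOTH operands are regular. With a non-regular operand the result can come out regular or non-regular depending on the specific languages, so one has to work out L₁ − L₂ for this particular pair, as above.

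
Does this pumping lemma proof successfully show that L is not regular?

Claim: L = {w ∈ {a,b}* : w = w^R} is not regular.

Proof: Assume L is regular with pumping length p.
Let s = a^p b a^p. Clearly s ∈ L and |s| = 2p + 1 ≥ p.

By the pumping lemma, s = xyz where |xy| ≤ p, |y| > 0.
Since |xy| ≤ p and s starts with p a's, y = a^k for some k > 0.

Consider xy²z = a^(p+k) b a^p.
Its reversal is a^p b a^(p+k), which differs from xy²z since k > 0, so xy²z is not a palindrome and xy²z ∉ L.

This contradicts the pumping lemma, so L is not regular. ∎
The proof is correct.

This proof is valid because:
1. s = a^p b a^p is in L and is chosen in terms of p, so |s| ≥ p holds for every p
2. The decomposition analysis is correct: |xy| ≤ p forces y to lie inside the leading a's
3. The contradiction is valid: a^(p+k) b a^p has more a's before the b than after it, so it is not a palindrome
4. The conclusion follows logically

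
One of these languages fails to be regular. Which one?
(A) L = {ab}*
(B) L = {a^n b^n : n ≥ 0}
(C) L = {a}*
(B) {a^n b^n : n ≥ 0}

(B) L = {a^n b^n : n ≥ 0} is NOT regular.

The pumping lemma can be used to prove this:
After pumping, the number of a's and b's become unequal

The other languages are regular because they can be recognized by finite automata.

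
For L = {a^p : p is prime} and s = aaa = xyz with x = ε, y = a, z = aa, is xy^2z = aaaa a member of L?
No

xy²z = ε · aa · aa = aaaa.
aaaa has length 4 = 2 × 2, which is not prime, so it is not in L.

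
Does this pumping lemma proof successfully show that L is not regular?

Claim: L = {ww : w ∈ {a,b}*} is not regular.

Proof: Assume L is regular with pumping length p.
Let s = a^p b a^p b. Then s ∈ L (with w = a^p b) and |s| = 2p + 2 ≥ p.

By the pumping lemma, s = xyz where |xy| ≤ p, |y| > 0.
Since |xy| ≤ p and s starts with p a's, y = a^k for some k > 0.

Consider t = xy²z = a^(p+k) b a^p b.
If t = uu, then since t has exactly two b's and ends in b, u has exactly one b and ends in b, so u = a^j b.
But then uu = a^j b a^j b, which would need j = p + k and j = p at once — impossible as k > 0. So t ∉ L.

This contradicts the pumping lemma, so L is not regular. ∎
The proof is correct.

This proof is valid because:
1. s = a^p b a^p b is in L and is chosen in terms of p, so |s| ≥ p holds for every p
2. The decomposition analysis is correct: |xy| ≤ p forces y to lie inside the leading a's
3. The contradiction is valid: the argument shows a^(p+k) b a^p b cannot be split into two equal halves
4. The conclusion follows logically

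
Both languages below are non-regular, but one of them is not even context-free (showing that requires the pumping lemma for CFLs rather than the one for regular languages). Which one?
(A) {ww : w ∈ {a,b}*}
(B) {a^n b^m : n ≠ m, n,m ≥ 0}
(A) {ww : w ∈ {a,b}*}

(A) {ww : w ∈ {a,b}*} requires the CFL pumping lemma.

- {a^n b^m : n ≠ m, n,m ≥ 0} is context-free (but not regular)
  • Can be shown non-regular with the regular pumping lemma
  • After pumping a's, we can make n = m

- {ww : w ∈ {a,b}*} is NOT context-free
  • Requires the CFL pumping lemma to prove
  • Cannot verify equality of two arbitrary substrings

The CFL pumping lemma is "stronger" in that it can prove non-membership
in the larger class of context-free languages.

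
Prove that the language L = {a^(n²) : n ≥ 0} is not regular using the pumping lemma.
Assume for contradiction that L is regular, and let p ≥ 1 be the pumping length given by the pumping lemma.
Choose s = a^(p²). Then s ∈ L and |s| = p² ≥ p.
By the pumping lemma, s = xyz for some x, y, z with |xy| ≤ p, |y| ≥ 1, and xy^i z ∈ L for every i ≥ 0.
Here y = a^k for some k with 1 ≤ k ≤ |xy| ≤ p.

Take i = 2: |xy²z| = p² + k.
Now p² < p² + k ≤ p² + p < p² + 2p + 1 = (p + 1)².
So |xy²z| lies strictly between the consecutive squares p² and (p + 1)², hence is not a perfect square, and xy²z ∉ L.

This contradicts the pumping lemma, which requires xy^i z ∈ L for all i ≥ 0.
Hence L = {a^(n²) : n ≥ 0} is not regular. ∎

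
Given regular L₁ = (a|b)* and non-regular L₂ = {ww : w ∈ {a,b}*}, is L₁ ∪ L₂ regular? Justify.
Yes — L₁ ∪ L₂ is regular.

{ww} ⊆ (a|b)*, so L₁ ∪ L₂ = (a|b)*, which is regular.

Note that the bare facts "L₁ regular, L₂ non-regular" do not settle the question by themselves: the closure of regular languages under ∪, ∩, complement and difference applies only when BOTH operands are regular. With a non-regular operand the result can come out regular or non-regular depending on the specific languages, so one has to work out L₁ ∪ L₂ for this particular pair, as above.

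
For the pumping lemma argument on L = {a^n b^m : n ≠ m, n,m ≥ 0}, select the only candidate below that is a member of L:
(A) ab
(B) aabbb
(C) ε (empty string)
(B) aabbb

The pumping lemma is applied to a string s that lies in L, so first check membership of each option:
- (A) ab = a^1 b^1 has n = m = 1, so it is not in L ✗
- (B) aabbb = a^2 b^3 with 2 ≠ 3, so it is in L ✓
- (C) ε = a^0 b^0 has n = m = 0, so it is not in L ✗

Only (B) aabbb is in L, so it is the only candidate that could play the role of s.
(In a complete proof one picks s in terms of the pumping length p so that |s| ≥ p is guaranteed; a fixed string like aabbb illustrates the shape of such an s.)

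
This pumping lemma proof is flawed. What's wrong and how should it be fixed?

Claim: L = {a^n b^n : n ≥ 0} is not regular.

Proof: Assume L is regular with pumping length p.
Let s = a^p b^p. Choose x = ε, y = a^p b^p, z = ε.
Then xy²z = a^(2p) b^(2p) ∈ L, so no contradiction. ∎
Error: The decomposition violates |xy| ≤ p. With y = a^p b^p, |xy| = |y| = 2p > p. (The proof also miscomputes xy²z, which would be a^p b^p a^p b^p rather than a^(2p) b^(2p), and it wrongly treats one harmless decomposition as settling the matter — the prover does not get to choose the decomposition.)

Correction: The pumping lemma requires |xy| ≤ p, and the argument must handle every decomposition satisfying |xy| ≤ p, |y| ≥ 1. Since s starts with p a's, any such y consists only of a's, say y = a^k with k ≥ 1. Then xy²z = a^(p+k) b^p has unequal numbers of a's and b's, so xy²z ∉ L — the required contradiction.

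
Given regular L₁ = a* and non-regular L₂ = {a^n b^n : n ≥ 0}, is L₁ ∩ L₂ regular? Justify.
Yes — L₁ ∩ L₂ is regular.

A string of a* contains no b's, and the only string of {a^n b^n} with no b's is ε (n = 0). So L₁ ∩ L₂ = {ε}, a finite language, which is regular.

Note that the bare facts "L₁ regular, L₂ non-regular" do not settle the question by themselves: the closure of regular languages under ∪, ∩, complement and difference applies only when BOTH operands are regular. With a non-regular operand the result can come out regular or non-regular depending on the specific languages, so one has to work out L₁ ∩ L₂ for this particular pair, as above.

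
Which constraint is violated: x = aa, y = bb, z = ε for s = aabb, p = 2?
Violated: |xy| ≤ p

The decomposition x = aa, y = bb, z = ε for s = aabb with p = 2
violates the constraint: |xy| ≤ p

|xy| = |aabb| = 4 > 2 = p. The decomposition puts too many characters in xy.

Pumping lemma constraints:
1. xyz = s (decomposition is valid)
2. |xy| ≤ p
3. |y| > 0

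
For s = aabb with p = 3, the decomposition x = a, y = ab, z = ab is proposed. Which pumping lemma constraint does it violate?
Violated: xyz = s

The decomposition x = a, y = ab, z = ab for s = aabb with p = 3
violates the constraint: xyz = s

xyz = 'a' + 'ab' + 'ab' = 'aabab' ≠ 'aabb' = s. The decomposition doesn't reconstruct s.

Pumping lemma constraints:
1. xyz = s (decomposition is valid)
2. |xy| ≤ p
3. |y| > 0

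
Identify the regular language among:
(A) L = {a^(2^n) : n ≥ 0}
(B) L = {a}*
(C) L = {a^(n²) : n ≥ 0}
(B) {a}*

(B) L = {a}* is regular.

This can be recognized by a finite automaton (DFA/NFA).
Regular expressions like {a}* define regular languages.

The other choices are not regular:
- {a^(n²) : n ≥ 0}: After pumping, length is no longer a perfect square
- {a^(2^n) : n ≥ 0}: After pumping, length is no longer a power of 2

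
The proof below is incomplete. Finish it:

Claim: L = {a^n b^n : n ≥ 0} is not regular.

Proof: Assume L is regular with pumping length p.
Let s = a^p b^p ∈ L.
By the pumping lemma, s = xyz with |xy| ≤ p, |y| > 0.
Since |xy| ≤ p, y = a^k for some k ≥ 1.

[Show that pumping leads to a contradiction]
Consider xy²z = a^(p+k) b^p.

Since k ≥ 1, we have p + k > p.
So xy²z has more a's than b's: (p+k) a's vs p b's.
This means xy²z ∉ L because a^n b^n requires equal counts.

This contradicts the pumping lemma which states xy²z ∈ L.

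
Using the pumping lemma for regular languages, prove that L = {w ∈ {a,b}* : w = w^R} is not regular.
Assume for contradiction that L is regular, and let p ≥ 1 be the pumping length given by the pumping lemma.
Choose s = a^p b a^p. Then s ∈ L (it reads the same in both directions) and |s| = 2p + 1 ≥ p.
By the pumping lemma, s = xyz for some x, y, z with |xy| ≤ p, |y| ≥ 1, and xy^i z ∈ L for every i ≥ 0.
Since |xy| ≤ p and the first p symbols of s are all a's, y = a^k for some k with 1 ≤ k ≤ p.

Take i = 0: xy⁰z = a^(p − k) b a^p.
Its reversal is a^p b a^(p − k). These differ because the block of a's before the unique b has length p − k in one and p in the other, and p − k ≠ p since k ≥ 1. So xy⁰z is not a palindrome, i.e. xy⁰z ∉ L.

This contradicts the pumping lemma, which requires xy^i z ∈ L for all i ≥ 0.
Hence L = {w ∈ {a,b}* : w = w^R} is not regular. ∎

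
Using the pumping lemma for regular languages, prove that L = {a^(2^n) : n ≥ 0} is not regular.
Assume for contradiction that L is regular, and let p ≥ 1 be the pumping length given by the pumping lemma.
Choose s = a^(2^p). Then s ∈ L and |s| = 2^p ≥ p.
By the pumping lemma, s = xyz for some x, y, z with |xy| ≤ p, |y| ≥ 1, and xy^i z ∈ L for every i ≥ 0.
Here y = a^k for some k with 1 ≤ k ≤ |xy| ≤ p, and p < 2^p.

Take i = 2: |xy²z| = 2^p + k.
Now 2^p < 2^p + k ≤ 2^p + p < 2^p + 2^p = 2^(p+1).
So |xy²z| lies strictly between the consecutive powers of two 2^p and 2^(p+1), hence is not a power of 2, and xy²z ∉ L.

This contradicts the pumping lemma, which requires xy^i z ∈ L for all i ≥ 0.
Hence L = {a^(2^n) : n ≥ 0} is not regular. ∎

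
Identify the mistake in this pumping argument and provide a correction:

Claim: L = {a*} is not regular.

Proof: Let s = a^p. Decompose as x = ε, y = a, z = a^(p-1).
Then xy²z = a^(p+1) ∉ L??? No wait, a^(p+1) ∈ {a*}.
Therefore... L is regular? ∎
Error: The proof attempts to show a*  is not regular, but a* IS regular!

Correction: a* is a regular language (recognized by a simple DFA with one accepting state and self-loop on 'a'). The pumping lemma can only prove non-regularity, not regularity. For regular languages, pumping always works.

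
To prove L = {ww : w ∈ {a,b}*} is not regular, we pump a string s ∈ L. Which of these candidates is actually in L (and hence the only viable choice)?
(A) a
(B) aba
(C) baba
(C) baba

The pumping lemma is applied to a string s that lies in L, so first check membership of each option:
- (A) a has odd length 1, so it cannot be written as ww and is not in L ✗
- (B) aba has odd length 3, so it cannot be written as ww and is not in L ✗
- (C) baba splits into halves ba · ba, which are equal, so it is in L (w = ba) ✓

Only (C) baba is in L, so it is the only candidate that could play the role of s.
(In a complete proof one picks s in terms of the pumping length p so that |s| ≥ p is guaranteed; a fixed string like baba illustrates the shape of such an s.)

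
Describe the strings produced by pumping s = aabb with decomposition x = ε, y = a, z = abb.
{xy^i z : i ≥ 0} = {a^(i+1) b^2 : i ≥ 0} = {abb, aabb, aaabb, ...}

With x = ε, y = a, z = abb: Starting with aabb and pumping the first 'a' (z = abb keeps the second 'a'), we get strings with i+1 a's followed by 2 b's for i = 0, 1, 2, ...; note bb is not produced because z always contributes one a.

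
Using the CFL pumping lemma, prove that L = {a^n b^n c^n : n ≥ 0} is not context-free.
Assume for contradiction that L is context-free, and let p ≥ 1 be the pumping length given by the pumping lemma for CFLs.
Choose s = a^p b^p c^p. Then s ∈ L and |s| = 3p ≥ p.
By the CFL pumping lemma, s = uvxyz for some u, v, x, y, z with |vxy| ≤ p, |vy| ≥ 1, and uv^i xy^i z ∈ L for every i ≥ 0.

Because |vxy| ≤ p, the window vxy cannot contain both an a and a c: any substring of s containing both must include the entire block b^p plus at least one a and one c, so it has length ≥ p + 2 > p.
Hence at least one of the letters a, c does not occur in vy at all.

Take i = 0: the string uxz is obtained from s by deleting |vy| ≥ 1 symbols, so |uxz| = 3p − |vy| < 3p.
But the letter (a or c) that does not occur in vy still occurs exactly p times in uxz. Every string of L with exactly p copies of some letter is a^p b^p c^p, of length 3p. Since |uxz| < 3p, uxz ∉ L.

This contradicts the CFL pumping lemma, which requires uv^i xy^i z ∈ L for all i ≥ 0.
Hence L = {a^n b^n c^n : n ≥ 0} is not context-free. ∎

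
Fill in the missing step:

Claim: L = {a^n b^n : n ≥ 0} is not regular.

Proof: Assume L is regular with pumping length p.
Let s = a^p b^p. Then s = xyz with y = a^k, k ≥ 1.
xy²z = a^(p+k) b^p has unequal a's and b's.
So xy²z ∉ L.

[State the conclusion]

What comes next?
This contradicts the pumping lemma for regular languages,
which guarantees xy^i z ∈ L for all i ≥ 0.

Since our assumption that L is regular leads to a contradiction,
we conclude that L = {a^n b^n : n ≥ 0} is NOT regular. ∎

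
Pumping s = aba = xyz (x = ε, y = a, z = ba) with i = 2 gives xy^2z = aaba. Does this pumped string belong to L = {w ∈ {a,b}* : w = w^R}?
No

xy²z = ε · aa · ba = aaba.
aaba reversed is abaa ≠ aaba, so it is not a palindrome and is not in L.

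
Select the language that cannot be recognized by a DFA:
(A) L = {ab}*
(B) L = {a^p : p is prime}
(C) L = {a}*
(B) {a^p : p is prime}

(B) L = {a^p : p is prime} is NOT regular.

The pumping lemma can be used to prove this:
After pumping, the length becomes composite

The other languages are regular because they can be recognized by finite automata.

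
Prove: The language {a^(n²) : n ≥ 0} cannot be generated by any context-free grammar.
Assume for contradiction that L is context-free, and let p ≥ 1 be the pumping length given by the pumping lemma for CFLs.
Choose s = a^(p²). Then s ∈ L and |s| = p² ≥ p.
By the CFL pumping lemma, s = uvxyz for some u, v, x, y, z with |vxy| ≤ p, |vy| ≥ 1, and uv^i xy^i z ∈ L for every i ≥ 0.
All symbols are a's, so only lengths matter: let k = |vy|, with 1 ≤ k ≤ |vxy| ≤ p.

Take i = 2: |uv²xy²z| = p² + k, and p² < p² + k ≤ p² + p < (p + 1)².
So the length lies strictly between consecutive squares and is not a perfect square; uv²xy²z ∉ L.

This contradicts the CFL pumping lemma, which requires uv^i xy^i z ∈ L for all i ≥ 0.
Hence L = {a^(n²) : n ≥ 0} is not context-free. ∎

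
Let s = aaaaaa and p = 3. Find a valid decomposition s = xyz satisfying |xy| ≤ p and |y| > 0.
x = 'a', y = 'a', z = 'aaaa'

For s = aaaaaa and p = 3, one valid decomposition is:
- x = 'a' (length 1)
- y = 'a' (length 1)
- z = 'aaaa' (length 4)

Verification:
- xyz = 'a' + 'a' + 'aaaa' = aaaaaa ✓
- |xy| = 2 ≤ 3 ✓
- |y| = 1 > 0 ✓

All pumping lemma constraints are satisfied.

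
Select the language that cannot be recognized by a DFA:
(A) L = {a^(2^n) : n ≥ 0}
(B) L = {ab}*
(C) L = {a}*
(A) {a^(2^n) : n ≥ 0}

(A) L = {a^(2^n) : n ≥ 0} is NOT regular.

The pumping lemma can be used to prove this:
After pumping, length is no longer a power of 2

The other languages are regular because they can be recognized by finite automata.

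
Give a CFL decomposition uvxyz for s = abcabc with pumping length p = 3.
u='ab', v='c', x='a', y='b', z='c'

For s = abcabc with pumping length p = 3:

One valid decomposition:
- u = 'ab'
- v = 'c'
- x = 'a'
- y = 'b'
- z = 'c'

Verification:
- uvxyz = 'ab' + 'c' + 'a' + 'b' + 'c' = abcabc ✓
- |vxy| = |'cab'| = 3 ≤ 3 ✓
- |vy| = |'cb'| = 2 > 0 ✓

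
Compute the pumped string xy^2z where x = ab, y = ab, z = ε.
ababab

Given x = 'ab', y = 'ab', z = '' and i = 2:

xy^2z = x + y·y·...·y (2 times) + z
       = 'ab' + 'ab'^2 + ''
       = 'ab' + 'abab' + ''
       = 'ababab'

The pumped string is 'ababab' with length 6.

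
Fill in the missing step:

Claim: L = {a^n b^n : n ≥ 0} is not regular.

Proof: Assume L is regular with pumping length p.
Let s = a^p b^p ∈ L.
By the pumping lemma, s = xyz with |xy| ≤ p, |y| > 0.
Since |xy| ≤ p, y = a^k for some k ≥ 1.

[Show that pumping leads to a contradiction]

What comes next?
Consider xy²z = a^(p+k) b^p.

Since k ≥ 1, we have p + k > p.
So xy²z has more a's than b's: (p+k) a's vs p b's.
This means xy²z ∉ L because a^n b^n requires equal counts.

This contradicts the pumping lemma which states xy²z ∈ L.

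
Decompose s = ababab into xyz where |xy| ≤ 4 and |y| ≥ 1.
x = '', y = 'a', z = 'babab'

For s = ababab and p = 4, one valid decomposition is:
- x = '' (length 0)
- y = 'a' (length 1)
- z = 'babab' (length 5)

Verification:
- xyz = '' + 'a' + 'babab' = ababab ✓
- |xy| = 1 ≤ 4 ✓
- |y| = 1 > 0 ✓

All pumping lemma constraints are satisfied.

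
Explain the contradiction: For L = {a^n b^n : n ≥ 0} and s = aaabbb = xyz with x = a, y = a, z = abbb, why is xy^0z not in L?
xy⁰z = aabbb ∉ L

Pumping with i = 0 replaces y = a by y⁰ = ε:
- Original: s = xyz = aaabbb; aaabbb = a^3 b^3 has equal counts (3 = 3), so it is in L
- Pumped: xy⁰z = a · ε · abbb = aabbb
- aabbb has 2 a's and 3 b's; 2 ≠ 3, so it is not in L

The pumping lemma would require xy⁰z ∈ L, so this decomposition yields a contradiction.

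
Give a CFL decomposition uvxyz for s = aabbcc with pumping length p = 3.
u='aa', v='b', x='b', y='c', z='c'

For s = aabbcc with pumping length p = 3:

One valid decomposition:
- u = 'aa'
- v = 'b'
- x = 'b'
- y = 'c'
- z = 'c'

Verification:
- uvxyz = 'aa' + 'b' + 'b' + 'c' + 'c' = aabbcc ✓
- |vxy| = |'bbc'| = 3 ≤ 3 ✓
- |vy| = |'bc'| = 2 > 0 ✓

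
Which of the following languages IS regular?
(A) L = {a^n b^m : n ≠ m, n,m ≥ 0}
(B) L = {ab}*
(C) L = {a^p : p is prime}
(B) {ab}*

(B) L = {ab}* is regular.

This can be recognized by a finite automaton (DFA/NFA).
Regular expressions like {ab}* define regular languages.

The other choices are not regular:
- {a^p : p is prime}: After pumping, the length becomes composite
- {a^n b^m : n ≠ m, n,m ≥ 0}: After pumping a's, we can make n = m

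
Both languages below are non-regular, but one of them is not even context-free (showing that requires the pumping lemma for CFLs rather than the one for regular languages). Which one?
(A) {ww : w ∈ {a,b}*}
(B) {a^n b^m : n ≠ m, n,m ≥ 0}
(A) {ww : w ∈ {a,b}*}

(A) {ww : w ∈ {a,b}*} requires the CFL pumping lemma.

- {a^n b^m : n ≠ m, n,m ≥ 0} is context-free (but not regular)
  • Can be shown non-regular with the regular pumping lemma
  • After pumping a's, we can make n = m

- {ww : w ∈ {a,b}*} is NOT context-free
  • Requires the CFL pumping lemma to prove
  • Cannot verify equality of two arbitrary substrings

The CFL pumping lemma is "stronger" in that it can prove non-membership
in the larger class of context-free languages.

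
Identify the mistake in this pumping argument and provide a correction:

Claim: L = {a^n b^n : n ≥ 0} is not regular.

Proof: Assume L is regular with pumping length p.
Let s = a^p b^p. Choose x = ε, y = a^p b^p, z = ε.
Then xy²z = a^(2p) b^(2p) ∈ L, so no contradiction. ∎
Error: The decomposition violates |xy| ≤ p. With y = a^p b^p, |xy| = |y| = 2p > p. (The proof also miscomputes xy²z, which would be a^p b^p a^p b^p rather than a^(2p) b^(2p), and it wrongly treats one harmless decomposition as settling the matter — the prover does not get to choose the decomposition.)

Correction: The pumping lemma requires |xy| ≤ p, and the argument must handle every decomposition satisfying |xy| ≤ p, |y| ≥ 1. Since s starts with p a's, any such y consists only of a's, say y = a^k with k ≥ 1. Then xy²z = a^(p+k) b^p has unequal numbers of a's and b's, so xy²z ∉ L — the required contradiction.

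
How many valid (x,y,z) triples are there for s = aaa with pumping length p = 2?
3

For s = 'aaa' with pumping length p = 2:

Constraints: |xy| ≤ 2, |y| > 0

Valid decompositions (|xy| ≤ p, |y| ≥ 1):
  • x='', y='a', z='aa'
  • x='a', y='a', z='a'
  • x='', y='aa', z='a'

Total count: 3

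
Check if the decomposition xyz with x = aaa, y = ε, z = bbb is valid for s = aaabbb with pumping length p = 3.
Violated: |y| > 0

The decomposition x = aaa, y = ε, z = bbb for s = aaabbb with p = 3
violates the constraint: |y| > 0

|y| = 0, but the pumping lemma requires |y| > 0 (y must be non-empty).

Pumping lemma constraints:
1. xyz = s (decomposition is valid)
2. |xy| ≤ p
3. |y| > 0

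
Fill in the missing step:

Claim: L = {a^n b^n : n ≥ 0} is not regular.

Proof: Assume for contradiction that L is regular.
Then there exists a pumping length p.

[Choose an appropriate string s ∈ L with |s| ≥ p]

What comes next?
s = a^p b^p

This string is in L (has equal a's and b's) and has length 2p ≥ p.
Any decomposition xyz with |xy| ≤ p means y consists only of a's,
so pumping will unbalance the counts.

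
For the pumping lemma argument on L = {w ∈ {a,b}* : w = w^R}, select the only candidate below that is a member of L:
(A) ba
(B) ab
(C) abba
(C) abba

The pumping lemma is applied to a string s that lies in L, so first check membership of each option:
- (A) ba reversed is ab ≠ ba, so it is not a palindrome and is not in L ✗
- (B) ab reversed is ba ≠ ab, so it is not a palindrome and is not in L ✗
- (C) abba reversed is abba, the same string, so it is a palindrome and is in L ✓

Only (C) abba is in L, so it is the only candidate that could play the role of s.
(In a complete proof one picks s in terms of the pumping length p so that |s| ≥ p is guaranteed; a fixed string like abba illustrates the shape of such an s.)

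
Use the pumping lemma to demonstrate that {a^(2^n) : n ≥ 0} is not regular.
Assume for contradiction that L is regular, and let p ≥ 1 be the pumping length given by the pumping lemma.
Choose s = a^(2^p). Then s ∈ L and |s| = 2^p ≥ p.
By the pumping lemma, s = xyz for some x, y, z with |xy| ≤ p, |y| ≥ 1, and xy^i z ∈ L for every i ≥ 0.
Here y = a^k for some k with 1 ≤ k ≤ |xy| ≤ p, and p < 2^p.

Take i = 2: |xy²z| = 2^p + k.
Now 2^p < 2^p + k ≤ 2^p + p < 2^p + 2^p = 2^(p+1).
So |xy²z| lies strictly between the consecutive powers of two 2^p and 2^(p+1), hence is not a power of 2, and xy²z ∉ L.

This contradicts the pumping lemma, which requires xy^i z ∈ L for all i ≥ 0.
Hence L = {a^(2^n) : n ≥ 0} is not regular. ∎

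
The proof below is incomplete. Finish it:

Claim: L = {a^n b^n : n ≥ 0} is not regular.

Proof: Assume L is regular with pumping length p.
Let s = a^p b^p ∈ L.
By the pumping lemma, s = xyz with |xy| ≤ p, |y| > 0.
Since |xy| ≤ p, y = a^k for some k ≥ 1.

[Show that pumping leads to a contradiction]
Consider xy²z = a^(p+k) b^p.

Since k ≥ 1, we have p + k > p.
So xy²z has more a's than b's: (p+k) a's vs p b's.
This means xy²z ∉ L because a^n b^n requires equal counts.

This contradicts the pumping lemma which states xy²z ∈ L.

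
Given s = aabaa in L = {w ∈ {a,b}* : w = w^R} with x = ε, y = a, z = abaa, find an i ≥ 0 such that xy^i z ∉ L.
i = 0

xy⁰z = ε · ε · abaa = abaa; abaa reversed is aaba ≠ abaa, so it is not a palindrome and is not in L.
(Other choices also work, e.g. i = 2, 3; only i = 1 is guaranteed to stay in L since xy¹z = s.)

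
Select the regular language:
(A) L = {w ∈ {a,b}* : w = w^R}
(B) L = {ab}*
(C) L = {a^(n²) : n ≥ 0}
(B) {ab}*

(B) L = {ab}* is regular.

This can be recognized by a finite automaton (DFA/NFA).
Regular expressions like {ab}* define regular languages.

The other choices are not regular:
- {w ∈ {a,b}* : w = w^R}: After pumping, the string is no longer symmetric
- {a^(n²) : n ≥ 0}: After pumping, length is no longer a perfect square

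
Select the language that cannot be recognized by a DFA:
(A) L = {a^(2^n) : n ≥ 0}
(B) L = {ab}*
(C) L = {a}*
(A) {a^(2^n) : n ≥ 0}

(A) L = {a^(2^n) : n ≥ 0} is NOT regular.

The pumping lemma can be used to prove this:
After pumping, length is no longer a power of 2

The other languages are regular because they can be recognized by finite automata.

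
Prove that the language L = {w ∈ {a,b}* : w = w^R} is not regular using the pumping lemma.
Assume for contradiction that L is regular, and let p ≥ 1 be the pumping length given by the pumping lemma.
Choose s = a^p b a^p. Then s ∈ L (it reads the same in both directions) and |s| = 2p + 1 ≥ p.
By the pumping lemma, s = xyz for some x, y, z with |xy| ≤ p, |y| ≥ 1, and xy^i z ∈ L for every i ≥ 0.
Since |xy| ≤ p and the first p symbols of s are all a's, y = a^k for some k with 1 ≤ k ≤ p.

Take i = 0: xy⁰z = a^(p − k) b a^p.
Its reversal is a^p b a^(p − k). These differ because the block of a's before the unique b has length p − k in one and p in the other, and p − k ≠ p since k ≥ 1. So xy⁰z is not a palindrome, i.e. xy⁰z ∉ L.

This contradicts the pumping lemma, which requires xy^i z ∈ L for all i ≥ 0.
Hence L = {w ∈ {a,b}* : w = w^R} is not regular. ∎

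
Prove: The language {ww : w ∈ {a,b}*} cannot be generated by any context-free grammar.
Assume for contradiction that L is context-free, and let p ≥ 1 be the pumping length given by the pumping lemma for CFLs.
Choose s = a^p b^p a^p b^p. Then s ∈ L (take w = a^p b^p) and |s| = 4p ≥ p.
By the CFL pumping lemma, s = uvxyz for some u, v, x, y, z with |vxy| ≤ p, |vy| ≥ 1, and uv^i xy^i z ∈ L for every i ≥ 0.

Write s as four blocks A₁ B₁ A₂ B₂ with A₁ = A₂ = a^p and B₁ = B₂ = b^p. Since |vxy| ≤ p, the window vxy lies inside at most two adjacent blocks. Take i = 0 and let t = uxz, so |t| = 4p − |vy| with 1 ≤ |vy| ≤ p. If |t| is odd, t ∉ L immediately, so assume |vy| is even (hence |vy| ≥ 2) and |t|/2 = 2p − |vy|/2, which satisfies p ≤ |t|/2 ≤ 2p − 1.

Case 1 (vxy inside A₁B₁): t = a^(p−j) b^(p−l) a^p b^p with j + l = |vy|. The second half of t has length < 2p, so it is a suffix of the trailing a^p b^p and ends in b; the first half is a^(p−j) b^(p−l) a^((j+l)/2), which ends in a because (j+l)/2 ≥ 1. The halves differ, so t ∉ L.

Case 2 (vxy inside B₁A₂, straddling the middle): t = a^p b^(p−j) a^(p−l) b^p with j + l = |vy|. If t = ww, then w is a prefix of t of length ≥ p, so w begins with a^p; and w is a suffix of t of length ≥ p, so w ends with b^p. That forces |w| ≥ 2p, contradicting |w| = |t|/2 ≤ 2p − 1. So t ∉ L.

Case 3 (vxy inside A₂B₂): t = a^p b^p a^(p−j) b^(p−l) with j + l = |vy|. The first half of t is a prefix of a^p b^p, so it begins with a; the second half is b^((j+l)/2) a^(p−j) b^(p−l), which begins with b. The halves differ, so t ∉ L.

In every case uv⁰xy⁰z = uxz ∉ L.

This contradicts the CFL pumping lemma, which requires uv^i xy^i z ∈ L for all i ≥ 0.
Hence L = {ww : w ∈ {a,b}*} is not context-free. ∎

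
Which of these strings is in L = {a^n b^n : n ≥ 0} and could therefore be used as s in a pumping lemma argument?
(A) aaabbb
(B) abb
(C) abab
(A) aaabbb

The pumping lemma is applied to a string s that lies in L, so first check membership of each option:
- (A) aaabbb = a^3 b^3 has equal counts (3 = 3), so it is in L ✓
- (B) abb has 1 a's and 2 b's; 1 ≠ 2, so it is not in L ✗
- (C) abab has an a after a b, so it is not of the form a^n b^n and is not in L ✗

Only (A) aaabbb is in L, so it is the only candidate that could play the role of s.
(In a complete proof one picks s in terms of the pumping length p so that |s| ≥ p is guaranteed; a fixed string like aaabbb illustrates the shape of such an s.)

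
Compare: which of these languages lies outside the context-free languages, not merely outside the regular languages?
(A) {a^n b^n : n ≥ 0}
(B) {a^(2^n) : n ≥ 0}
(B) {a^(2^n) : n ≥ 0}

(B) {a^(2^n) : n ≥ 0} requires the CFL pumping lemma.

- {a^n b^n : n ≥ 0} is context-free (but not regular)
  • Can be shown non-regular with the regular pumping lemma
  • After pumping, the number of a's and b's become unequal

- {a^(2^n) : n ≥ 0} is NOT context-free
  • Requires the CFL pumping lemma to prove
  • Gaps between powers of 2 grow exponentially

The CFL pumping lemma is "stronger" in that it can prove non-membership
in the larger class of context-free languages.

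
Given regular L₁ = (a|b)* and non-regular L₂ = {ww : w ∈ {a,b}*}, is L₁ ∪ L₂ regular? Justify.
Yes — L₁ ∪ L₂ is regular.

{ww} ⊆ (a|b)*, so L₁ ∪ L₂ = (a|b)*, which is regular.

Note that the bare facts "L₁ regular, L₂ non-regular" do not settle the question by themselves: the closure of regular languages under ∪, ∩, complement and difference applies only when BOTH operands are regular. With a non-regular operand the result can come out regular or non-regular depending on the specific languages, so one has to work out L₁ ∪ L₂ for this particular pair, as above.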